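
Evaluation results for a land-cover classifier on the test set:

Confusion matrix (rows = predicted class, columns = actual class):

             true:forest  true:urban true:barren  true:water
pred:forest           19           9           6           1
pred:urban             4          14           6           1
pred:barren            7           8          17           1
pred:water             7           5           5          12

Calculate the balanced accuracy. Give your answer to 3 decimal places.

Balanced accuracy = mean of per-class recall.
  forest: recall = 19/37 = 0.5135
  urban: recall = 14/36 = 0.3889
  barren: recall = 17/34 = 0.5000
  water: recall = 12/15 = 0.8000
Mean = (0.5135 + 0.3889 + 0.5000 + 0.8000) / 4 = 0.551

0.551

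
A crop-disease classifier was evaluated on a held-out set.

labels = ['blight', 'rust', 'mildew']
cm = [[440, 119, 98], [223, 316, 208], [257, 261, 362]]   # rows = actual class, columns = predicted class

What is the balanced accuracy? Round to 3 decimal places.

0.501

Balanced accuracy = mean of per-class recall.
  blight: recall = 440/657 = 0.6697
  rust: recall = 316/747 = 0.4230
  mildew: recall = 362/880 = 0.4114
Mean = (0.6697 + 0.4230 + 0.4114) / 3 = 0.501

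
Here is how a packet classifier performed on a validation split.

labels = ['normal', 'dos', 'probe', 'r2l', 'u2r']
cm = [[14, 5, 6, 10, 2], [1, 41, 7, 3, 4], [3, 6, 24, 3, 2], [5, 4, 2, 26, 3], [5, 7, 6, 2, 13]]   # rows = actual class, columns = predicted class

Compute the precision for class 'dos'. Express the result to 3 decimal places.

precision = TP/(TP+FP).
dos: TP=41, FP=5+6+4+7=22 → 41/63 = 0.6508

0.651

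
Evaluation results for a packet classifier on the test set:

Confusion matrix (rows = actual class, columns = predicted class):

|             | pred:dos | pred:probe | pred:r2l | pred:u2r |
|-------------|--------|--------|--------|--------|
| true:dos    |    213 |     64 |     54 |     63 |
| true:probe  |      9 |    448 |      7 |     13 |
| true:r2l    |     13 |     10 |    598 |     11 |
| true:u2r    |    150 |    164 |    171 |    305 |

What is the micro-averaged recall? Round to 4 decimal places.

0.6821

Micro-averaging pools counts across classes: ΣTP=1564, ΣFP=729, ΣFN=729.
Micro-recall = TP/(TP+FN) on pooled counts = 0.6821 (equals overall accuracy in single-label multiclass).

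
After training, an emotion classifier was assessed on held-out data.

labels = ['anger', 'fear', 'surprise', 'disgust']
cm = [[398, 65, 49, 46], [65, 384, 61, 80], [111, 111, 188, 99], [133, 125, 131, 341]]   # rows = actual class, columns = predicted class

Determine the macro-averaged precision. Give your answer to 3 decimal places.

0.541

Per-class precision (TP/(TP+FP)):
  anger: TP=398, FP=65+111+133=309 → 398/707 = 0.5629
  fear: TP=384, FP=65+111+125=301 → 384/685 = 0.5606
  surprise: TP=188, FP=49+61+131=241 → 188/429 = 0.4382
  disgust: TP=341, FP=46+80+99=225 → 341/566 = 0.6025
Macro-precision = mean = (0.5629 + 0.5606 + 0.4382 + 0.6025) / 4 = 0.541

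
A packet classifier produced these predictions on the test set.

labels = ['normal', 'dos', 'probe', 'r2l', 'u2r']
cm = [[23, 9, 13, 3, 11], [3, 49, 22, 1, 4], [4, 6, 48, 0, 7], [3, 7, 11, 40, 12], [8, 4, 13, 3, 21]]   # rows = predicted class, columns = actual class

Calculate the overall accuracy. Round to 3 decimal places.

0.557

Accuracy = trace / total = (23+49+48+40+21=181) / 325 = 181/325 = 0.557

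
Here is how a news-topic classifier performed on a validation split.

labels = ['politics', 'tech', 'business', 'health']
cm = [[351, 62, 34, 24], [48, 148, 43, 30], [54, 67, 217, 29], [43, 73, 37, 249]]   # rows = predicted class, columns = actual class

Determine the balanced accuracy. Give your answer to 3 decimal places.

Balanced accuracy = mean of per-class recall.
  politics: recall = 351/496 = 0.7077
  tech: recall = 148/350 = 0.4229
  business: recall = 217/331 = 0.6556
  health: recall = 249/332 = 0.7500
Mean = (0.7077 + 0.4229 + 0.6556 + 0.7500) / 4 = 0.634

0.634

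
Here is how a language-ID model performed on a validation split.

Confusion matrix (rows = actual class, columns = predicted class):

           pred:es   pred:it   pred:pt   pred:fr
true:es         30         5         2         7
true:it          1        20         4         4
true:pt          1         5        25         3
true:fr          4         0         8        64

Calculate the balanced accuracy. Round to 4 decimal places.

Balanced accuracy = mean of per-class recall.
  es: recall = 30/44 = 0.68182
  it: recall = 20/29 = 0.68966
  pt: recall = 25/34 = 0.73529
  fr: recall = 64/76 = 0.84211
Mean = (0.68182 + 0.68966 + 0.73529 + 0.84211) / 4 = 0.7372

0.7372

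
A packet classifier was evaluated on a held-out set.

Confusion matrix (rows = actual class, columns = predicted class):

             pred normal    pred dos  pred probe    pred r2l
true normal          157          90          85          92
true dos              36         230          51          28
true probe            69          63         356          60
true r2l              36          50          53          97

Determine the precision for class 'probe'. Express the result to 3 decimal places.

0.653

Treat 'probe' as positive and all other classes as negative.
precision = TP/(TP+FP).
probe: TP=356, FP=85+51+53=189 → 356/545 = 0.6532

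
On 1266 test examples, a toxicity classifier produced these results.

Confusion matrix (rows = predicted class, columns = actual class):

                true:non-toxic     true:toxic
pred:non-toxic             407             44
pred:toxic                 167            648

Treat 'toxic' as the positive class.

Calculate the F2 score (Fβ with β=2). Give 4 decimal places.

0.9043

Fβ = (1+β²)·TP / ((1+β²)·TP + β²·FN + FP), with β²=4
= 5·648 / (5·648 + 4·44 + 167) = 0.9043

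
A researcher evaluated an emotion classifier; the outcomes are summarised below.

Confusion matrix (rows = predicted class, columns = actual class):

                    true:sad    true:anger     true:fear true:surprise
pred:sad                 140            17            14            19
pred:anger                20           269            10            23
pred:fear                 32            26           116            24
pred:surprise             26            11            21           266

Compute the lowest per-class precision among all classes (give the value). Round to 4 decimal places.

Per-class precision (TP/(TP+FP)):
  sad: TP=140, FP=17+14+19=50 → 140/190 = 0.73684
  anger: TP=269, FP=20+10+23=53 → 269/322 = 0.83540
  fear: TP=116, FP=32+26+24=82 → 116/198 = 0.58586
  surprise: TP=266, FP=26+11+21=58 → 266/324 = 0.82099
Lowest is class 'fear' with precision = 0.5859.

0.5859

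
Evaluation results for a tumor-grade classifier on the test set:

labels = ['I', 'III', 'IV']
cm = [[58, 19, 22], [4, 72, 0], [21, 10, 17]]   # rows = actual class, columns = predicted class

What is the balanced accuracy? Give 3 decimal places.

Balanced accuracy = mean of per-class recall.
  I: recall = 58/99 = 0.5859
  III: recall = 72/76 = 0.9474
  IV: recall = 17/48 = 0.3542
Mean = (0.5859 + 0.9474 + 0.3542) / 3 = 0.629

0.629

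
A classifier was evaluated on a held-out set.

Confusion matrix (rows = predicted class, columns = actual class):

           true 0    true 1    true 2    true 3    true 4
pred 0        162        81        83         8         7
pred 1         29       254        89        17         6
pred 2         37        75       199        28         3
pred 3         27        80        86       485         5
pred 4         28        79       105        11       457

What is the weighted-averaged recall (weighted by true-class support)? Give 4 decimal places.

Per-class recall (TP/(TP+FN)):
  0: TP=162, FN=29+37+27+28=121 → 162/283 = 0.57244
  1: TP=254, FN=81+75+80+79=315 → 254/569 = 0.44640
  2: TP=199, FN=83+89+86+105=363 → 199/562 = 0.35409
  3: TP=485, FN=8+17+28+11=64 → 485/549 = 0.88342
  4: TP=457, FN=7+6+3+5=21 → 457/478 = 0.95607
Weighted-recall = Σ (supportᵢ/N)·recallᵢ with N=2441: (283/2441)·0.57244 + (569/2441)·0.44640 + (562/2441)·0.35409 + (549/2441)·0.88342 + (478/2441)·0.95607 = 0.6379

0.6379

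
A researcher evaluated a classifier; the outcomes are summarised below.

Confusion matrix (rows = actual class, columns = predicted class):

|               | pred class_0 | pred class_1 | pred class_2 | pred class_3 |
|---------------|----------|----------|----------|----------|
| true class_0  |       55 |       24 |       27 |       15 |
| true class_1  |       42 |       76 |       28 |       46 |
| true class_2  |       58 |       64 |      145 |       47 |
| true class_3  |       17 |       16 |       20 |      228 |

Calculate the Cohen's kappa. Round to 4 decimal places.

Observed agreement pₒ = trace/N = 504/908 = 0.55507
Expected agreement pₑ = Σ (rowᵢ·colᵢ)/N² = (121·172 + 192·180 + 314·220 + 281·336)/908² = 0.26547
κ = (pₒ − pₑ)/(1 − pₑ) = (0.55507 − 0.26547)/(1 − 0.26547) = 0.3943

0.3943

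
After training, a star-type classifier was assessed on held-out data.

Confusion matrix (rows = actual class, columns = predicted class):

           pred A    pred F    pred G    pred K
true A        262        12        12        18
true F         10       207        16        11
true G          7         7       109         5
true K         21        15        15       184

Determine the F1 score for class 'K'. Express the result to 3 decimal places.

Treat 'K' as positive and all other classes as negative.
F1 score = 2·TP/(2·TP+FP+FN).
K: TP=184, FP=18+11+5=34, FN=21+15+15=51 → 368/453 = 0.8124

0.812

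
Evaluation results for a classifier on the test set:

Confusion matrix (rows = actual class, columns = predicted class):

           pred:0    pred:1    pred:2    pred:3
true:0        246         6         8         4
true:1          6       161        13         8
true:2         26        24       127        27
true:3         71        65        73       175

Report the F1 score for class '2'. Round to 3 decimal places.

0.598

Take TP from the diagonal, FP from the rest of the '2' prediction marginal, FN from the rest of the '2' actual marginal.
F1 score = 2·TP/(2·TP+FP+FN).
2: TP=127, FP=8+13+73=94, FN=26+24+27=77 → 254/425 = 0.5976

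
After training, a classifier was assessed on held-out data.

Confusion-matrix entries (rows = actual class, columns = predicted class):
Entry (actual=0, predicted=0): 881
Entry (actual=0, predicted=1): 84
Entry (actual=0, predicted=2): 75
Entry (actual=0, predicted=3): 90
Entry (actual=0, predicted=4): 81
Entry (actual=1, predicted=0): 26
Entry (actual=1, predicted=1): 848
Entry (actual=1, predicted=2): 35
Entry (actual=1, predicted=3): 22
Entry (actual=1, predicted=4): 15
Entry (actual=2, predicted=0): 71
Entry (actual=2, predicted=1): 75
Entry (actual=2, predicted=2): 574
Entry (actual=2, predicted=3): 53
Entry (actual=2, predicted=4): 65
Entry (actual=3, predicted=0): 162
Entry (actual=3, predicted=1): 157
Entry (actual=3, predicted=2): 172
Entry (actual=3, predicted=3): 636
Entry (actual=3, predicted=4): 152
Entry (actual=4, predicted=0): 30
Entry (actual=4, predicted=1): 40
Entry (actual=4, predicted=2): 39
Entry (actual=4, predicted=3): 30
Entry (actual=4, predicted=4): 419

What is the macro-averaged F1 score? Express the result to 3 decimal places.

Per-class F1 score (2·TP/(2·TP+FP+FN)):
  0: TP=881, FP=26+71+162+30=289, FN=84+75+90+81=330 → 1762/2381 = 0.7400
  1: TP=848, FP=84+75+157+40=356, FN=26+35+22+15=98 → 1696/2150 = 0.7888
  2: TP=574, FP=75+35+172+39=321, FN=71+75+53+65=264 → 1148/1733 = 0.6624
  3: TP=636, FP=90+22+53+30=195, FN=162+157+172+152=643 → 1272/2110 = 0.6028
  4: TP=419, FP=81+15+65+152=313, FN=30+40+39+30=139 → 838/1290 = 0.6496
Macro-F1 score = mean = (0.7400 + 0.7888 + 0.6624 + 0.6028 + 0.6496) / 5 = 0.689

0.689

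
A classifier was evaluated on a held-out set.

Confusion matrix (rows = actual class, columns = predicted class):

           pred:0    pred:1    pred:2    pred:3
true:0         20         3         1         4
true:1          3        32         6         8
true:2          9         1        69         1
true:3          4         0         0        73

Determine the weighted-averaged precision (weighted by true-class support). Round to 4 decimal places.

0.8423

Per-class precision (TP/(TP+FP)):
  0: TP=20, FP=3+9+4=16 → 20/36 = 0.55556
  1: TP=32, FP=3+1+0=4 → 32/36 = 0.88889
  2: TP=69, FP=1+6+0=7 → 69/76 = 0.90789
  3: TP=73, FP=4+8+1=13 → 73/86 = 0.84884
Weighted-precision = Σ (supportᵢ/N)·precisionᵢ with N=234: (28/234)·0.55556 + (49/234)·0.88889 + (80/234)·0.90789 + (77/234)·0.84884 = 0.8423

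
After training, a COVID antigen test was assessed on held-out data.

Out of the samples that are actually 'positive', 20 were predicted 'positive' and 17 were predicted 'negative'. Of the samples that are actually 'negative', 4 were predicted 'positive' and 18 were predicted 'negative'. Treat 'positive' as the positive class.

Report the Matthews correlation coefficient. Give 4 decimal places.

0.3531

MCC = (TP·TN − FP·FN) / √((TP+FP)(TP+FN)(TN+FP)(TN+FN))
Numerator = 20·18 − 4·17 = 292
Denominator = √(24·37·22·35) = √683760 = 826.8978
MCC = 292 / 826.8978 = 0.3531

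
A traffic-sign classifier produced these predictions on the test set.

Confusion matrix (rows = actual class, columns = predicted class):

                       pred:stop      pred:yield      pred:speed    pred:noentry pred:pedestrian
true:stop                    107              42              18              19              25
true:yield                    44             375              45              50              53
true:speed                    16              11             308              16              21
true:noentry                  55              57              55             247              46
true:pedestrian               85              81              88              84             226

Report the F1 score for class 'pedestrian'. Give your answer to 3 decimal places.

0.483

One-vs-rest for 'pedestrian': TP = diagonal; FP = other classes predicted 'pedestrian'; FN = 'pedestrian' predicted as other.
F1 score = 2·TP/(2·TP+FP+FN).
pedestrian: TP=226, FP=25+53+21+46=145, FN=85+81+88+84=338 → 452/935 = 0.4834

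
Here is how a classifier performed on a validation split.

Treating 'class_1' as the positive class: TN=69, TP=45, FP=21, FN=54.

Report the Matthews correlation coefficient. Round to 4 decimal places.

0.2318

MCC = (TP·TN − FP·FN) / √((TP+FP)(TP+FN)(TN+FP)(TN+FN))
Numerator = 45·69 − 21·54 = 1971
Denominator = √(66·99·90·123) = √72331380 = 8504.7857
MCC = 1971 / 8504.7857 = 0.2318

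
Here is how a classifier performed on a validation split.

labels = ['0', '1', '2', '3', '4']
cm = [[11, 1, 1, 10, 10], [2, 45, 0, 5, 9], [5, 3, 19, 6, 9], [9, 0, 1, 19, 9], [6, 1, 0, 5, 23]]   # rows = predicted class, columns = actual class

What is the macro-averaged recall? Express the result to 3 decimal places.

0.589

Per-class recall (TP/(TP+FN)):
  0: TP=11, FN=2+5+9+6=22 → 11/33 = 0.3333
  1: TP=45, FN=1+3+0+1=5 → 45/50 = 0.9000
  2: TP=19, FN=1+0+1+0=2 → 19/21 = 0.9048
  3: TP=19, FN=10+5+6+5=26 → 19/45 = 0.4222
  4: TP=23, FN=10+9+9+9=37 → 23/60 = 0.3833
Macro-recall = mean = (0.3333 + 0.9000 + 0.9048 + 0.4222 + 0.3833) / 5 = 0.589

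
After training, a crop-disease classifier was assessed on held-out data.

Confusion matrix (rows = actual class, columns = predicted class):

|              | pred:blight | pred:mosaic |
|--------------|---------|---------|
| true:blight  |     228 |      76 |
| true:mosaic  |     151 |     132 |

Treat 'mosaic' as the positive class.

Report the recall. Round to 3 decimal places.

Recall = TP/(TP+FN) = 132/(132+151) = 132/283 = 0.466

0.466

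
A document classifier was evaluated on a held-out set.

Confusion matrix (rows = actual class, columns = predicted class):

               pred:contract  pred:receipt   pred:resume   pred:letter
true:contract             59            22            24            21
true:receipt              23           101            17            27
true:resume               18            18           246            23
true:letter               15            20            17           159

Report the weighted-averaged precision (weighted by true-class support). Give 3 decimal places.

Per-class precision (TP/(TP+FP)):
  contract: TP=59, FP=23+18+15=56 → 59/115 = 0.5130
  receipt: TP=101, FP=22+18+20=60 → 101/161 = 0.6273
  resume: TP=246, FP=24+17+17=58 → 246/304 = 0.8092
  letter: TP=159, FP=21+27+23=71 → 159/230 = 0.6913
Weighted-precision = Σ (supportᵢ/N)·precisionᵢ with N=810: (126/810)·0.5130 + (168/810)·0.6273 + (305/810)·0.8092 + (211/810)·0.6913 = 0.695

0.695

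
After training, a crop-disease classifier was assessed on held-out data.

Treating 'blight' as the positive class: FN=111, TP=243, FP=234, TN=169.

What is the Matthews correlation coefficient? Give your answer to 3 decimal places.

0.109

MCC = (TP·TN − FP·FN) / √((TP+FP)(TP+FN)(TN+FP)(TN+FN))
Numerator = 243·169 − 234·111 = 15093
Denominator = √(477·354·403·280) = √19053936720 = 138035.9979
MCC = 15093 / 138035.9979 = 0.109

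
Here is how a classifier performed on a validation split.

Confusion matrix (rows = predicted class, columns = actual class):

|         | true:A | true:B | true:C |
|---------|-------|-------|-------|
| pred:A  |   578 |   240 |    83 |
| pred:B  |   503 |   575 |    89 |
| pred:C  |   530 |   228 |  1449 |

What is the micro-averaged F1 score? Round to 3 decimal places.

Micro-averaging pools counts across classes: ΣTP=2602, ΣFP=1673, ΣFN=1673.
Micro-F1 score = 2·TP/(2·TP+FP+FN) on pooled counts = 0.609 (equals overall accuracy in single-label multiclass).

0.609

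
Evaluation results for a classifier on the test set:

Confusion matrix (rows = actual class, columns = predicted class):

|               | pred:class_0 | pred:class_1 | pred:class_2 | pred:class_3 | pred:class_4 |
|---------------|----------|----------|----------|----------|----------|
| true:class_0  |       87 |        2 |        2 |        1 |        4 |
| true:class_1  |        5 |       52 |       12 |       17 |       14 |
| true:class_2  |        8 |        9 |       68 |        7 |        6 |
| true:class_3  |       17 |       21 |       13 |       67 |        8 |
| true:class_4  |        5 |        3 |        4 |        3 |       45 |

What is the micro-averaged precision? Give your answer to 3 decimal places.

Micro-averaging pools counts across classes: ΣTP=319, ΣFP=161, ΣFN=161.
Micro-precision = TP/(TP+FP) on pooled counts = 0.665 (equals overall accuracy in single-label multiclass).

0.665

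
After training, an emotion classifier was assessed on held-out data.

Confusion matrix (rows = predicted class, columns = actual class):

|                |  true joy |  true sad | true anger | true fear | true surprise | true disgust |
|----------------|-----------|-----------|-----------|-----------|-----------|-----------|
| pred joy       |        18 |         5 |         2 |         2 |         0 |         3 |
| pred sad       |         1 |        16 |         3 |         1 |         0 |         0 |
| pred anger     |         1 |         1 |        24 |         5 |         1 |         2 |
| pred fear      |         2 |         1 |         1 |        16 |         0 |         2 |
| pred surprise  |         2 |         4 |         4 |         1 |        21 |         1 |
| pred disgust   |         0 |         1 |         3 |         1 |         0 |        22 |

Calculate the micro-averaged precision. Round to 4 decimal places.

Micro-averaging pools counts across classes: ΣTP=117, ΣFP=50, ΣFN=50.
Micro-precision = TP/(TP+FP) on pooled counts = 0.7006 (equals overall accuracy in single-label multiclass).

0.7006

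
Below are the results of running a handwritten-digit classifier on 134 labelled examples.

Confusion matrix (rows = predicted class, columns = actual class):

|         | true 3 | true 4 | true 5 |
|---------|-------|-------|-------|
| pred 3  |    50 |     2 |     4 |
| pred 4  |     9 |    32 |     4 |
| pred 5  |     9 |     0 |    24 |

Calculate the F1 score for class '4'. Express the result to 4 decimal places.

0.8101

One-vs-rest for '4': TP = diagonal; FP = other classes predicted '4'; FN = '4' predicted as other.
F1 score = 2·TP/(2·TP+FP+FN).
4: TP=32, FP=9+4=13, FN=2+0=2 → 64/79 = 0.81013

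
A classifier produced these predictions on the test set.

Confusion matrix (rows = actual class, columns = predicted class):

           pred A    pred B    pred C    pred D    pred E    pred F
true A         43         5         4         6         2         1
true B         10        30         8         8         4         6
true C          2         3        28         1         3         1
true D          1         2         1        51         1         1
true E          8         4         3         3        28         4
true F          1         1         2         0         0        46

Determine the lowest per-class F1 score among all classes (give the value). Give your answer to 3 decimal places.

Per-class F1 score (2·TP/(2·TP+FP+FN)):
  A: TP=43, FP=10+2+1+8+1=22, FN=5+4+6+2+1=18 → 86/126 = 0.6825
  B: TP=30, FP=5+3+2+4+1=15, FN=10+8+8+4+6=36 → 60/111 = 0.5405
  C: TP=28, FP=4+8+1+3+2=18, FN=2+3+1+3+1=10 → 56/84 = 0.6667
  D: TP=51, FP=6+8+1+3+0=18, FN=1+2+1+1+1=6 → 102/126 = 0.8095
  E: TP=28, FP=2+4+3+1+0=10, FN=8+4+3+3+4=22 → 56/88 = 0.6364
  F: TP=46, FP=1+6+1+1+4=13, FN=1+1+2+0+0=4 → 92/109 = 0.8440
Lowest is class 'B' with F1 score = 0.541.

0.541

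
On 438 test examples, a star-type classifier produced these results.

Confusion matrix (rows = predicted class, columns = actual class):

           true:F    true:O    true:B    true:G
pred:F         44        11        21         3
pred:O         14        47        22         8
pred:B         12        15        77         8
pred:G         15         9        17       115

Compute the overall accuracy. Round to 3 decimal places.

Accuracy = trace / total = (44+47+77+115=283) / 438 = 283/438 = 0.646

0.646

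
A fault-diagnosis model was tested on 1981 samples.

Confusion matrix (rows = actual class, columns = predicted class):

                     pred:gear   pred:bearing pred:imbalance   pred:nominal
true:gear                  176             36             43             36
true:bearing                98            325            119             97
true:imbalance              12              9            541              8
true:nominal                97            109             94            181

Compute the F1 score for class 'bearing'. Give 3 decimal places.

0.581

F1 score = 2·TP/(2·TP+FP+FN).
bearing: TP=325, FP=36+9+109=154, FN=98+119+97=314 → 650/1118 = 0.5814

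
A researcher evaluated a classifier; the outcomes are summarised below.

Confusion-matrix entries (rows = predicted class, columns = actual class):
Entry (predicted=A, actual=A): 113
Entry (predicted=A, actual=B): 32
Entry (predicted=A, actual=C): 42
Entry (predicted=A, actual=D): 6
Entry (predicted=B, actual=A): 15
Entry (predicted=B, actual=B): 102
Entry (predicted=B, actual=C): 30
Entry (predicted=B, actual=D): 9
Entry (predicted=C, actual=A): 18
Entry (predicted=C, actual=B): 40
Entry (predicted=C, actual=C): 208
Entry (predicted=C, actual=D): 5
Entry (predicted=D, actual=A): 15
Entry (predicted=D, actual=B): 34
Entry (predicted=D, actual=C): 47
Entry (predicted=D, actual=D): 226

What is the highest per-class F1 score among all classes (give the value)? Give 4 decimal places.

Per-class F1 score (2·TP/(2·TP+FP+FN)):
  A: TP=113, FP=32+42+6=80, FN=15+18+15=48 → 226/354 = 0.63842
  B: TP=102, FP=15+30+9=54, FN=32+40+34=106 → 204/364 = 0.56044
  C: TP=208, FP=18+40+5=63, FN=42+30+47=119 → 416/598 = 0.69565
  D: TP=226, FP=15+34+47=96, FN=6+9+5=20 → 452/568 = 0.79577
Highest is class 'D' with F1 score = 0.7958.

0.7958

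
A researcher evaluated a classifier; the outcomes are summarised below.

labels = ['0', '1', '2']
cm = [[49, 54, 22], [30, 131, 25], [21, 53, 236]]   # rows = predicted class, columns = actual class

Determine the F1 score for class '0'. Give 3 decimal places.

0.436

F1 score = 2·TP/(2·TP+FP+FN).
0: TP=49, FP=54+22=76, FN=30+21=51 → 98/225 = 0.4356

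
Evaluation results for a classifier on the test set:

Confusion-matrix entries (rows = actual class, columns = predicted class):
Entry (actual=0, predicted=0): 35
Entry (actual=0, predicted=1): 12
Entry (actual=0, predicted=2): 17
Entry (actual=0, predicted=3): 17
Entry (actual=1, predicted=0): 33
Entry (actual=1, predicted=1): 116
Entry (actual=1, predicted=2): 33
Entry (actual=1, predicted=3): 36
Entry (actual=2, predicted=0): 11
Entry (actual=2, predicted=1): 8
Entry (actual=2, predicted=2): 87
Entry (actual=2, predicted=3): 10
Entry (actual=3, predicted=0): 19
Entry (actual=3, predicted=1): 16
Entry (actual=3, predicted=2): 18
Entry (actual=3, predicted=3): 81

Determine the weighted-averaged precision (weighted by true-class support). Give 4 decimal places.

Per-class precision (TP/(TP+FP)):
  0: TP=35, FP=33+11+19=63 → 35/98 = 0.35714
  1: TP=116, FP=12+8+16=36 → 116/152 = 0.76316
  2: TP=87, FP=17+33+18=68 → 87/155 = 0.56129
  3: TP=81, FP=17+36+10=63 → 81/144 = 0.56250
Weighted-precision = Σ (supportᵢ/N)·precisionᵢ with N=549: (81/549)·0.35714 + (218/549)·0.76316 + (116/549)·0.56129 + (134/549)·0.56250 = 0.6116

0.6116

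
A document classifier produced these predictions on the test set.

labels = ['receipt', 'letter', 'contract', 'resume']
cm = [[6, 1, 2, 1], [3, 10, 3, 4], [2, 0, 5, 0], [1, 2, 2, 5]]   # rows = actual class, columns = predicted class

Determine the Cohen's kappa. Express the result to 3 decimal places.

0.400

Observed agreement pₒ = trace/N = 26/47 = 0.5532
Expected agreement pₑ = Σ (rowᵢ·colᵢ)/N² = (10·12 + 20·13 + 7·12 + 10·10)/47² = 0.2553
κ = (pₒ − pₑ)/(1 − pₑ) = (0.5532 − 0.2553)/(1 − 0.2553) = 0.400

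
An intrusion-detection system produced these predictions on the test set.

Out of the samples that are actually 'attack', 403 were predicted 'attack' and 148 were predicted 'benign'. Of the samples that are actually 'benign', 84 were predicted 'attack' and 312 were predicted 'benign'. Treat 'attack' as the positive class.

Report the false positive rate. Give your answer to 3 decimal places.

FPR = FP/(FP+TN) = 84/(84+312) = 0.212

0.212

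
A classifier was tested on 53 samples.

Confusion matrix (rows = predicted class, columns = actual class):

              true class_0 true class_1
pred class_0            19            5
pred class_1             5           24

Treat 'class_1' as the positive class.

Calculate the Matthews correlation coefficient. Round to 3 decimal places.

0.619

MCC = (TP·TN − FP·FN) / √((TP+FP)(TP+FN)(TN+FP)(TN+FN))
Numerator = 24·19 − 5·5 = 431
Denominator = √(29·29·24·24) = √484416 = 696.0000
MCC = 431 / 696.0000 = 0.619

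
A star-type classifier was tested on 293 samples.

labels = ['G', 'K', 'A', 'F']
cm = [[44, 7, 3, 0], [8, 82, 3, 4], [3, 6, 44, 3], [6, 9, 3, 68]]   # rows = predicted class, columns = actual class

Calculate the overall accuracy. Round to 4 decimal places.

Accuracy = trace / total = (44+82+44+68=238) / 293 = 238/293 = 0.8123

0.8123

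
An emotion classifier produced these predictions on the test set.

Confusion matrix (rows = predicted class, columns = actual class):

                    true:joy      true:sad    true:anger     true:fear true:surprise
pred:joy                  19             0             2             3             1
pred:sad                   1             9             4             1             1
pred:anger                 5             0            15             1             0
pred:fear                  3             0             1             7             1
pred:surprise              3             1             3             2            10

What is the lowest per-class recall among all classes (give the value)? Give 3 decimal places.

0.500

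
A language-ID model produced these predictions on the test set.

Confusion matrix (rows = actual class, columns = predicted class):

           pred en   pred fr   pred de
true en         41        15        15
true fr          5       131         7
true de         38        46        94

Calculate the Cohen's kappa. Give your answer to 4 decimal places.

0.5041

Observed agreement pₒ = trace/N = 266/392 = 0.67857
Expected agreement pₑ = Σ (rowᵢ·colᵢ)/N² = (71·84 + 143·192 + 178·116)/392² = 0.35186
κ = (pₒ − pₑ)/(1 − pₑ) = (0.67857 − 0.35186)/(1 − 0.35186) = 0.5041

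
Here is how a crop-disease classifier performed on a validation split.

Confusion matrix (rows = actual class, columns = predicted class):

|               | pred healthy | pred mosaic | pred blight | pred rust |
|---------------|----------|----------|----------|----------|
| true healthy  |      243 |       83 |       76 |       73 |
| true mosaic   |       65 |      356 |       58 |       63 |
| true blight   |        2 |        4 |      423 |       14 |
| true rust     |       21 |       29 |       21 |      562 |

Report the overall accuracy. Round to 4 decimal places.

Accuracy = trace / total = (243+356+423+562=1584) / 2093 = 1584/2093 = 0.7568

0.7568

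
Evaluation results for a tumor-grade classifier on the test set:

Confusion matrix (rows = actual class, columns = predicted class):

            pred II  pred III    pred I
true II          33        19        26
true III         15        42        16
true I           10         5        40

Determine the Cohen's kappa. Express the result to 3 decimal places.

0.344

Observed agreement pₒ = trace/N = 115/206 = 0.5583
Expected agreement pₑ = Σ (rowᵢ·colᵢ)/N² = (78·58 + 73·66 + 55·82)/206² = 0.3264
κ = (pₒ − pₑ)/(1 − pₑ) = (0.5583 − 0.3264)/(1 − 0.3264) = 0.344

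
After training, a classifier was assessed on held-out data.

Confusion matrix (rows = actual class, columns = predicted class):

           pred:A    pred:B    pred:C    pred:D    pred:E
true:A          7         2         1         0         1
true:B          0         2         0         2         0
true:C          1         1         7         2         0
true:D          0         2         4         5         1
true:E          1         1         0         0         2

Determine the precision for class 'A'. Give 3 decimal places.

0.778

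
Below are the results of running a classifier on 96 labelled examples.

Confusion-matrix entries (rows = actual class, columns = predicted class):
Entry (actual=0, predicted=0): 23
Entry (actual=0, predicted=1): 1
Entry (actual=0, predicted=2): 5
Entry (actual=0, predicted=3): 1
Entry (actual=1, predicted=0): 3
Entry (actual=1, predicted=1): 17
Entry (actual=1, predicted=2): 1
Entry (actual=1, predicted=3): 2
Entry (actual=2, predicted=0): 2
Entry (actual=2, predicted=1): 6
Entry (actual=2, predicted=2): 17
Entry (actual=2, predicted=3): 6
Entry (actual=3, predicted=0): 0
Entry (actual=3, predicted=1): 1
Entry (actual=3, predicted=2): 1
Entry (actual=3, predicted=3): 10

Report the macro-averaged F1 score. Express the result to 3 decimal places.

0.691

Per-class F1 score (2·TP/(2·TP+FP+FN)):
  0: TP=23, FP=3+2+0=5, FN=1+5+1=7 → 46/58 = 0.7931
  1: TP=17, FP=1+6+1=8, FN=3+1+2=6 → 34/48 = 0.7083
  2: TP=17, FP=5+1+1=7, FN=2+6+6=14 → 34/55 = 0.6182
  3: TP=10, FP=1+2+6=9, FN=0+1+1=2 → 20/31 = 0.6452
Macro-F1 score = mean = (0.7931 + 0.7083 + 0.6182 + 0.6452) / 4 = 0.691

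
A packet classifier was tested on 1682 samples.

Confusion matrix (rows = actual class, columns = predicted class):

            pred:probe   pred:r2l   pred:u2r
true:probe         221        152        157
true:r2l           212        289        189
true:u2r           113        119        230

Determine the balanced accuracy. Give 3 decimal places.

Balanced accuracy = mean of per-class recall.
  probe: recall = 221/530 = 0.4170
  r2l: recall = 289/690 = 0.4188
  u2r: recall = 230/462 = 0.4978
Mean = (0.4170 + 0.4188 + 0.4978) / 3 = 0.445

0.445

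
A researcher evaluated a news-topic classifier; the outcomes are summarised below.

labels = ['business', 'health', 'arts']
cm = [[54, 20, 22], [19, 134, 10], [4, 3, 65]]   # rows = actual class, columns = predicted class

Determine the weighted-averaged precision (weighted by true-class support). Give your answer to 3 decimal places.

0.769

Per-class precision (TP/(TP+FP)):
  business: TP=54, FP=19+4=23 → 54/77 = 0.7013
  health: TP=134, FP=20+3=23 → 134/157 = 0.8535
  arts: TP=65, FP=22+10=32 → 65/97 = 0.6701
Weighted-precision = Σ (supportᵢ/N)·precisionᵢ with N=331: (96/331)·0.7013 + (163/331)·0.8535 + (72/331)·0.6701 = 0.769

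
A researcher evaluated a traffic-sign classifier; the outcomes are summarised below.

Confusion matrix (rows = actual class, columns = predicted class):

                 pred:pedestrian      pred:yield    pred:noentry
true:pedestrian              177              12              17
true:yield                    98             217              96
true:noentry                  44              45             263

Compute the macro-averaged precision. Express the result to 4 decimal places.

Per-class precision (TP/(TP+FP)):
  pedestrian: TP=177, FP=98+44=142 → 177/319 = 0.55486
  yield: TP=217, FP=12+45=57 → 217/274 = 0.79197
  noentry: TP=263, FP=17+96=113 → 263/376 = 0.69947
Macro-precision = mean = (0.55486 + 0.79197 + 0.69947) / 3 = 0.6821

0.6821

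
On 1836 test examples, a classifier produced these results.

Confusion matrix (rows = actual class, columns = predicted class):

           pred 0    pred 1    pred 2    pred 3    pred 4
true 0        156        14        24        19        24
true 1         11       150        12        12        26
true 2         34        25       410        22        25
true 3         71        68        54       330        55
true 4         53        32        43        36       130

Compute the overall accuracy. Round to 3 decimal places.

0.641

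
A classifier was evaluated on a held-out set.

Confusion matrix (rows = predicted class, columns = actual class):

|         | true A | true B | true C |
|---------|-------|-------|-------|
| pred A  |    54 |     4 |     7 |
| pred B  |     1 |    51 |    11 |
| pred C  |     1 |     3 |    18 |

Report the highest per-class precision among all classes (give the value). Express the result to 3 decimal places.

0.831

Per-class precision (TP/(TP+FP)):
  A: TP=54, FP=4+7=11 → 54/65 = 0.8308
  B: TP=51, FP=1+11=12 → 51/63 = 0.8095
  C: TP=18, FP=1+3=4 → 18/22 = 0.8182
Highest is class 'A' with precision = 0.831.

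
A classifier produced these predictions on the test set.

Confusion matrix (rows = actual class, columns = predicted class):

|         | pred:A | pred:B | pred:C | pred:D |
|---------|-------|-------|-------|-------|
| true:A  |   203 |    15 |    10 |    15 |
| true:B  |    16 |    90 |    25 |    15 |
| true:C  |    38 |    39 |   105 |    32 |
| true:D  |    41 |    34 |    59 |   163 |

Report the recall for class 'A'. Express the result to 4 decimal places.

Take TP from the diagonal, FP from the rest of the 'A' prediction marginal, FN from the rest of the 'A' actual marginal.
recall = TP/(TP+FN).
A: TP=203, FN=15+10+15=40 → 203/243 = 0.83539

0.8354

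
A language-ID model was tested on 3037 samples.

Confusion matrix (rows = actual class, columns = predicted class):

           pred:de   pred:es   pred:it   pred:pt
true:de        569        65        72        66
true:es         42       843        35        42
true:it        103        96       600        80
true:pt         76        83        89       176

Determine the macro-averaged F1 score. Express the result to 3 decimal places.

0.679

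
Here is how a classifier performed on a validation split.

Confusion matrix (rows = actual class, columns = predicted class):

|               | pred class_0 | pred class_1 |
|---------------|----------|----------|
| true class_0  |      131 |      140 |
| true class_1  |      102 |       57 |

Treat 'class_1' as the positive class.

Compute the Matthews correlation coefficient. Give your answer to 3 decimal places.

MCC = (TP·TN − FP·FN) / √((TP+FP)(TP+FN)(TN+FP)(TN+FN))
Numerator = 57·131 − 140·102 = -6813
Denominator = √(197·159·271·233) = √1977828189 = 44472.7803
MCC = -6813 / 44472.7803 = -0.153

-0.153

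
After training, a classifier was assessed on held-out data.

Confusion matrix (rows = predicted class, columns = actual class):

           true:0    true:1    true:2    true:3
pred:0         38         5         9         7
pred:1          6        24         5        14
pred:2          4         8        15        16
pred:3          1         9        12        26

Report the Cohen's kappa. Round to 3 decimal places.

0.356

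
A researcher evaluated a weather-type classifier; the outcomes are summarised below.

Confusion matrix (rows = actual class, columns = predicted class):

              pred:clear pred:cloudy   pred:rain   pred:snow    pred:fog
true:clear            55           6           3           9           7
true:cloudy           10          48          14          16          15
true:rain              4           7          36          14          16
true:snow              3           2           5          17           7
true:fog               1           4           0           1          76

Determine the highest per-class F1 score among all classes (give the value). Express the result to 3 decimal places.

0.749

Per-class F1 score (2·TP/(2·TP+FP+FN)):
  clear: TP=55, FP=10+4+3+1=18, FN=6+3+9+7=25 → 110/153 = 0.7190
  cloudy: TP=48, FP=6+7+2+4=19, FN=10+14+16+15=55 → 96/170 = 0.5647
  rain: TP=36, FP=3+14+5+0=22, FN=4+7+14+16=41 → 72/135 = 0.5333
  snow: TP=17, FP=9+16+14+1=40, FN=3+2+5+7=17 → 34/91 = 0.3736
  fog: TP=76, FP=7+15+16+7=45, FN=1+4+0+1=6 → 152/203 = 0.7488
Highest is class 'fog' with F1 score = 0.749.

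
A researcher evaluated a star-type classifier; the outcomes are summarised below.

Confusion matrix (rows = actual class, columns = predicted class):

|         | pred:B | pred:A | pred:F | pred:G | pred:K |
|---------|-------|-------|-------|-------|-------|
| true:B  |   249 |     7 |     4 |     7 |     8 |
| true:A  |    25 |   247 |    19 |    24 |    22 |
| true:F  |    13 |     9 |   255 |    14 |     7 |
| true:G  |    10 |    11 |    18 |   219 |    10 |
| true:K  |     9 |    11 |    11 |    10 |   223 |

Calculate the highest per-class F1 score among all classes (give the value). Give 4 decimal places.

0.8571

Per-class F1 score (2·TP/(2·TP+FP+FN)):
  B: TP=249, FP=25+13+10+9=57, FN=7+4+7+8=26 → 498/581 = 0.85714
  A: TP=247, FP=7+9+11+11=38, FN=25+19+24+22=90 → 494/622 = 0.79421
  F: TP=255, FP=4+19+18+11=52, FN=13+9+14+7=43 → 510/605 = 0.84298
  G: TP=219, FP=7+24+14+10=55, FN=10+11+18+10=49 → 438/542 = 0.80812
  K: TP=223, FP=8+22+7+10=47, FN=9+11+11+10=41 → 446/534 = 0.83521
Highest is class 'B' with F1 score = 0.8571.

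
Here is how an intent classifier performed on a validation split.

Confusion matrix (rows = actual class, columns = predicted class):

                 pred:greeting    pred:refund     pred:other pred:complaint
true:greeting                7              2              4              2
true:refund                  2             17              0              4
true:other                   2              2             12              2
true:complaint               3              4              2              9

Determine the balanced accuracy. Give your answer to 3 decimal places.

Balanced accuracy = mean of per-class recall.
  greeting: recall = 7/15 = 0.4667
  refund: recall = 17/23 = 0.7391
  other: recall = 12/18 = 0.6667
  complaint: recall = 9/18 = 0.5000
Mean = (0.4667 + 0.7391 + 0.6667 + 0.5000) / 4 = 0.593

0.593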